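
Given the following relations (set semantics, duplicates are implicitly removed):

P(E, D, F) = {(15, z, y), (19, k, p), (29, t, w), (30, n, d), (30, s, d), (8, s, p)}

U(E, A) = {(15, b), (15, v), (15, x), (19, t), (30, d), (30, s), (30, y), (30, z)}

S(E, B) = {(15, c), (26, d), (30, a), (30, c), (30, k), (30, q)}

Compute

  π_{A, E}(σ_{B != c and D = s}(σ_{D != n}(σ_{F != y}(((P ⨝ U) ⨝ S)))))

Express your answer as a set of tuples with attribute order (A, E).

{(d, 30), (s, 30), (y, 30), (z, 30)}

Natural join on E: {(15, z, y, b), (15, z, y, v), (15, z, y, x), (19, k, p, t), (30, n, d, d), (30, n, d, s), (30, n, d, y), (30, n, d, z), (30, s, d, d), (30, s, d, s), (30, s, d, y), (30, s, d, z)}
Natural join on E: {(15, z, y, b, c), (15, z, y, v, c), (15, z, y, x, c), (30, n, d, d, a), (30, n, d, d, c), (30, n, d, d, k), (30, n, d, d, q), (30, n, d, s, a), (30, n, d, s, c), (30, n, d, s, k), (30, n, d, s, q), (30, n, d, y, a), (30, n, d, y, c), (30, n, d, y, k), (30, n, d, y, q), (30, n, d, z, a), (30, n, d, z, c), (30, n, d, z, k), (30, n, d, z, q), (30, s, d, d, a), (30, s, d, d, c), (30, s, d, d, k), (30, s, d, d, q), (30, s, d, s, a), (30, s, d, s, c), (30, s, d, s, k), (30, s, d, s, q), (30, s, d, y, a), (30, s, d, y, c), (30, s, d, y, k), (30, s, d, y, q), (30, s, d, z, a), (30, s, d, z, c), (30, s, d, z, k), (30, s, d, z, q)}
σ[F != y]: keep tuples satisfying F != y → {(30, n, d, d, a), (30, n, d, d, c), (30, n, d, d, k), (30, n, d, d, q), (30, n, d, s, a), (30, n, d, s, c), (30, n, d, s, k), (30, n, d, s, q), (30, n, d, y, a), (30, n, d, y, c), (30, n, d, y, k), (30, n, d, y, q), (30, n, d, z, a), (30, n, d, z, c), (30, n, d, z, k), (30, n, d, z, q), (30, s, d, d, a), (30, s, d, d, c), (30, s, d, d, k), (30, s, d, d, q), (30, s, d, s, a), (30, s, d, s, c), (30, s, d, s, k), (30, s, d, s, q), (30, s, d, y, a), (30, s, d, y, c), (30, s, d, y, k), (30, s, d, y, q), (30, s, d, z, a), (30, s, d, z, c), (30, s, d, z, k), (30, s, d, z, q)}
σ[D != n]: keep tuples satisfying D != n → {(30, s, d, d, a), (30, s, d, d, c), (30, s, d, d, k), (30, s, d, d, q), (30, s, d, s, a), (30, s, d, s, c), (30, s, d, s, k), (30, s, d, s, q), (30, s, d, y, a), (30, s, d, y, c), (30, s, d, y, k), (30, s, d, y, q), (30, s, d, z, a), (30, s, d, z, c), (30, s, d, z, k), (30, s, d, z, q)}
σ[B != c and D = s]: keep tuples satisfying B != c and D = s → {(30, s, d, d, a), (30, s, d, d, k), (30, s, d, d, q), (30, s, d, s, a), (30, s, d, s, k), (30, s, d, s, q), (30, s, d, y, a), (30, s, d, y, k), (30, s, d, y, q), (30, s, d, z, a), (30, s, d, z, k), (30, s, d, z, q)}
Keep only column(s) A, E (8 duplicate(s) eliminated): {(d, 30), (s, 30), (y, 30), (z, 30)}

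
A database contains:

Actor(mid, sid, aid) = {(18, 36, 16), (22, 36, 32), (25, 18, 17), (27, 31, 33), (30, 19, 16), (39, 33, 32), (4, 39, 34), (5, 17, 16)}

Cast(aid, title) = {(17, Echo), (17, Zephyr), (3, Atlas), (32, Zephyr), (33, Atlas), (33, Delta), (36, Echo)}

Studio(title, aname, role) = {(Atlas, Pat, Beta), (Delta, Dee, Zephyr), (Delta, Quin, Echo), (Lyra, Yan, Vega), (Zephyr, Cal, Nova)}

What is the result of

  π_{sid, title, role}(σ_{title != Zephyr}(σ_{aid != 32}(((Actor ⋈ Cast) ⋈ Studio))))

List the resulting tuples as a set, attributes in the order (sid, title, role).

Joining Actor and Cast on aid yields {(22, 36, 32, Zephyr), (25, 18, 17, Echo), (25, 18, 17, Zephyr), (27, 31, 33, Atlas), (27, 31, 33, Delta), (39, 33, 32, Zephyr)}.
Joining (Actor ⋈ Cast) and Studio on title yields {(22, 36, 32, Zephyr, Cal, Nova), (25, 18, 17, Zephyr, Cal, Nova), (27, 31, 33, Atlas, Pat, Beta), (27, 31, 33, Delta, Dee, Zephyr), (27, 31, 33, Delta, Quin, Echo), (39, 33, 32, Zephyr, Cal, Nova)}.
Apply σ_{aid != 32}; surviving tuples: {(25, 18, 17, Zephyr, Cal, Nova), (27, 31, 33, Atlas, Pat, Beta), (27, 31, 33, Delta, Dee, Zephyr), (27, 31, 33, Delta, Quin, Echo)}
Apply σ_{title != Zephyr}; surviving tuples: {(27, 31, 33, Atlas, Pat, Beta), (27, 31, 33, Delta, Dee, Zephyr), (27, 31, 33, Delta, Quin, Echo)}
π[sid, title, role]: project onto (sid, title, role) → {(31, Atlas, Beta), (31, Delta, Echo), (31, Delta, Zephyr)}

{(31, Atlas, Beta), (31, Delta, Echo), (31, Delta, Zephyr)}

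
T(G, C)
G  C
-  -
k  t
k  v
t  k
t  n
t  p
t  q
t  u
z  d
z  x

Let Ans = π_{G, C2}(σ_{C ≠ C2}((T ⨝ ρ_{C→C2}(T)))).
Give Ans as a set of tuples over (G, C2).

ρ[C→C2]: schema becomes (G, C2); tuples unchanged.
T ⋈ ρ_{C→C2}(T) (natural join on G): {(k, t, t), (k, t, v), (k, v, t), (k, v, v), (t, k, k), (t, k, n), (t, k, p), (t, k, q), (t, k, u), (t, n, k), (t, n, n), (t, n, p), (t, n, q), (t, n, u), (t, p, k), (t, p, n), (t, p, p), (t, p, q), (t, p, u), (t, q, k), (t, q, n), (t, q, p), (t, q, q), (t, q, u), (t, u, k), (t, u, n), (t, u, p), (t, u, q), (t, u, u), (z, d, d), (z, d, x), (z, x, d), (z, x, x)}
Selection C ≠ C2: {(k, t, v), (k, v, t), (t, k, n), (t, k, p), (t, k, q), (t, k, u), (t, n, k), (t, n, p), (t, n, q), (t, n, u), (t, p, k), (t, p, n), (t, p, q), (t, p, u), (t, q, k), (t, q, n), (t, q, p), (t, q, u), (t, u, k), (t, u, n), (t, u, p), (t, u, q), (z, d, x), (z, x, d)}
π_{G, C2} gives {(k, t), (k, v), (t, k), (t, n), (t, p), (t, q), (t, u), (z, d), (z, x)} (15 duplicate(s) eliminated).

{(k, t), (k, v), (t, k), (t, n), (t, p), (t, q), (t, u), (z, d), (z, x)}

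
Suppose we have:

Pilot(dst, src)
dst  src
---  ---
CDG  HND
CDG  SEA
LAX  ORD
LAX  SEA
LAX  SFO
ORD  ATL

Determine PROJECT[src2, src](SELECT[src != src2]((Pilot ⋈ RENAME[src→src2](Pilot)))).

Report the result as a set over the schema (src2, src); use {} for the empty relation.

{(HND, SEA), (ORD, SEA), (ORD, SFO), (SEA, HND), (SEA, ORD), (SEA, SFO), (SFO, ORD), (SFO, SEA)}

ρ[src→src2]: schema becomes (dst, src2); tuples unchanged.
Joining Pilot and RENAME[src→src2](Pilot) on dst yields {(CDG, HND, HND), (CDG, HND, SEA), (CDG, SEA, HND), (CDG, SEA, SEA), (LAX, ORD, ORD), (LAX, ORD, SEA), (LAX, ORD, SFO), (LAX, SEA, ORD), (LAX, SEA, SEA), (LAX, SEA, SFO), (LAX, SFO, ORD), (LAX, SFO, SEA), (LAX, SFO, SFO), (ORD, ATL, ATL)}.
Selection src != src2: {(CDG, HND, SEA), (CDG, SEA, HND), (LAX, ORD, SEA), (LAX, ORD, SFO), (LAX, SEA, ORD), (LAX, SEA, SFO), (LAX, SFO, ORD), (LAX, SFO, SEA)}
π[src2, src]: project onto (src2, src) → {(HND, SEA), (ORD, SEA), (ORD, SFO), (SEA, HND), (SEA, ORD), (SEA, SFO), (SFO, ORD), (SFO, SEA)}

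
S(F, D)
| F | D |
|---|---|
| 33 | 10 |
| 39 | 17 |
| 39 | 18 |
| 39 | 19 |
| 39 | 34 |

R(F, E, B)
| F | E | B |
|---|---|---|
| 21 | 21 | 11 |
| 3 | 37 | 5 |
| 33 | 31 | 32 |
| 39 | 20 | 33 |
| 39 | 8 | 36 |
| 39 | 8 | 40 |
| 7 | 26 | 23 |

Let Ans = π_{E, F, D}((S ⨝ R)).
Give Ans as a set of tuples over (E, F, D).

Natural join on F: {(33, 10, 31, 32), (39, 17, 20, 33), (39, 17, 8, 36), (39, 17, 8, 40), (39, 18, 20, 33), (39, 18, 8, 36), (39, 18, 8, 40), (39, 19, 20, 33), (39, 19, 8, 36), (39, 19, 8, 40), (39, 34, 20, 33), (39, 34, 8, 36), (39, 34, 8, 40)}
Keep only column(s) E, F, D (4 duplicate(s) eliminated): {(20, 39, 17), (20, 39, 18), (20, 39, 19), (20, 39, 34), (31, 33, 10), (8, 39, 17), (8, 39, 18), (8, 39, 19), (8, 39, 34)}

{(20, 39, 17), (20, 39, 18), (20, 39, 19), (20, 39, 34), (31, 33, 10), (8, 39, 17), (8, 39, 18), (8, 39, 19), (8, 39, 34)}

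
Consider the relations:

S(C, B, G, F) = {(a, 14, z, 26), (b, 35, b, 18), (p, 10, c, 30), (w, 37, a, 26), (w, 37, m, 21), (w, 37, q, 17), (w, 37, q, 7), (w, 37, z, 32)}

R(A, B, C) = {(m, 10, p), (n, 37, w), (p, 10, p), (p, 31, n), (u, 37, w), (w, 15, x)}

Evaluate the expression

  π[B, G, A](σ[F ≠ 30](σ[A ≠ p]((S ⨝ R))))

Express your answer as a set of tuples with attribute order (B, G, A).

{(37, a, n), (37, a, u), (37, m, n), (37, m, u), (37, q, n), (37, q, u), (37, z, n), (37, z, u)}

Natural join on C, B: {(p, 10, c, 30, m), (p, 10, c, 30, p), (w, 37, a, 26, n), (w, 37, a, 26, u), (w, 37, m, 21, n), (w, 37, m, 21, u), (w, 37, q, 17, n), (w, 37, q, 17, u), (w, 37, q, 7, n), (w, 37, q, 7, u), (w, 37, z, 32, n), (w, 37, z, 32, u)}
Filtering on A ≠ p leaves {(p, 10, c, 30, m), (w, 37, a, 26, n), (w, 37, a, 26, u), (w, 37, m, 21, n), (w, 37, m, 21, u), (w, 37, q, 17, n), (w, 37, q, 17, u), (w, 37, q, 7, n), (w, 37, q, 7, u), (w, 37, z, 32, n), (w, 37, z, 32, u)}.
Filtering on F ≠ 30 leaves {(w, 37, a, 26, n), (w, 37, a, 26, u), (w, 37, m, 21, n), (w, 37, m, 21, u), (w, 37, q, 17, n), (w, 37, q, 17, u), (w, 37, q, 7, n), (w, 37, q, 7, u), (w, 37, z, 32, n), (w, 37, z, 32, u)}.
Keep only column(s) B, G, A (2 duplicate(s) eliminated): {(37, a, n), (37, a, u), (37, m, n), (37, m, u), (37, q, n), (37, q, u), (37, z, n), (37, z, u)}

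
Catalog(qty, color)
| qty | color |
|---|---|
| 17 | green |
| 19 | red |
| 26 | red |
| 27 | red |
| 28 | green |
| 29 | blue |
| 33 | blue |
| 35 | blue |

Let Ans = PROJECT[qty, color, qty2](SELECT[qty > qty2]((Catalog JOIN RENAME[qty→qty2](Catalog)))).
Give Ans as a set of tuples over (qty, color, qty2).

ρ[qty→qty2]: schema becomes (qty2, color); tuples unchanged.
Natural join on color: {(17, green, 17), (17, green, 28), (19, red, 19), (19, red, 26), (19, red, 27), (26, red, 19), (26, red, 26), (26, red, 27), (27, red, 19), (27, red, 26), (27, red, 27), (28, green, 17), (28, green, 28), (29, blue, 29), (29, blue, 33), (29, blue, 35), (33, blue, 29), (33, blue, 33), (33, blue, 35), (35, blue, 29), (35, blue, 33), (35, blue, 35)}
Selection qty > qty2: {(26, red, 19), (27, red, 19), (27, red, 26), (28, green, 17), (33, blue, 29), (35, blue, 29), (35, blue, 33)}
π[qty, color, qty2]: project onto (qty, color, qty2) → {(26, red, 19), (27, red, 19), (27, red, 26), (28, green, 17), (33, blue, 29), (35, blue, 29), (35, blue, 33)}

{(26, red, 19), (27, red, 19), (27, red, 26), (28, green, 17), (33, blue, 29), (35, blue, 29), (35, blue, 33)}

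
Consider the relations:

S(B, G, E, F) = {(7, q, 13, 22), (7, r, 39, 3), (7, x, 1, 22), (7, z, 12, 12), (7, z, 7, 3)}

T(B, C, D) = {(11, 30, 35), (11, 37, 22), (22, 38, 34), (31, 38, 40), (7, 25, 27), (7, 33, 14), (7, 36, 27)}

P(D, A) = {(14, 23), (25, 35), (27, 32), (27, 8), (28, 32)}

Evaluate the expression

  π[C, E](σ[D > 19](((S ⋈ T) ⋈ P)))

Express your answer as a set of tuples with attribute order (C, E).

{(25, 1), (25, 12), (25, 13), (25, 39), (25, 7), (36, 1), (36, 12), (36, 13), (36, 39), (36, 7)}

S ⋈ T (natural join on B): {(7, q, 13, 22, 25, 27), (7, q, 13, 22, 33, 14), (7, q, 13, 22, 36, 27), (7, r, 39, 3, 25, 27), (7, r, 39, 3, 33, 14), (7, r, 39, 3, 36, 27), (7, x, 1, 22, 25, 27), (7, x, 1, 22, 33, 14), (7, x, 1, 22, 36, 27), (7, z, 12, 12, 25, 27), (7, z, 12, 12, 33, 14), (7, z, 12, 12, 36, 27), (7, z, 7, 3, 25, 27), (7, z, 7, 3, 33, 14), (7, z, 7, 3, 36, 27)}
(S ⋈ T) ⋈ P (natural join on D): {(7, q, 13, 22, 25, 27, 32), (7, q, 13, 22, 25, 27, 8), (7, q, 13, 22, 33, 14, 23), (7, q, 13, 22, 36, 27, 32), (7, q, 13, 22, 36, 27, 8), (7, r, 39, 3, 25, 27, 32), (7, r, 39, 3, 25, 27, 8), (7, r, 39, 3, 33, 14, 23), (7, r, 39, 3, 36, 27, 32), (7, r, 39, 3, 36, 27, 8), (7, x, 1, 22, 25, 27, 32), (7, x, 1, 22, 25, 27, 8), (7, x, 1, 22, 33, 14, 23), (7, x, 1, 22, 36, 27, 32), (7, x, 1, 22, 36, 27, 8), (7, z, 12, 12, 25, 27, 32), (7, z, 12, 12, 25, 27, 8), (7, z, 12, 12, 33, 14, 23), (7, z, 12, 12, 36, 27, 32), (7, z, 12, 12, 36, 27, 8), (7, z, 7, 3, 25, 27, 32), (7, z, 7, 3, 25, 27, 8), (7, z, 7, 3, 33, 14, 23), (7, z, 7, 3, 36, 27, 32), (7, z, 7, 3, 36, 27, 8)}
Filtering on D > 19 leaves {(7, q, 13, 22, 25, 27, 32), (7, q, 13, 22, 25, 27, 8), (7, q, 13, 22, 36, 27, 32), (7, q, 13, 22, 36, 27, 8), (7, r, 39, 3, 25, 27, 32), (7, r, 39, 3, 25, 27, 8), (7, r, 39, 3, 36, 27, 32), (7, r, 39, 3, 36, 27, 8), (7, x, 1, 22, 25, 27, 32), (7, x, 1, 22, 25, 27, 8), (7, x, 1, 22, 36, 27, 32), (7, x, 1, 22, 36, 27, 8), (7, z, 12, 12, 25, 27, 32), (7, z, 12, 12, 25, 27, 8), (7, z, 12, 12, 36, 27, 32), (7, z, 12, 12, 36, 27, 8), (7, z, 7, 3, 25, 27, 32), (7, z, 7, 3, 25, 27, 8), (7, z, 7, 3, 36, 27, 32), (7, z, 7, 3, 36, 27, 8)}.
π_{C, E} gives {(25, 1), (25, 12), (25, 13), (25, 39), (25, 7), (36, 1), (36, 12), (36, 13), (36, 39), (36, 7)} (10 duplicate(s) eliminated).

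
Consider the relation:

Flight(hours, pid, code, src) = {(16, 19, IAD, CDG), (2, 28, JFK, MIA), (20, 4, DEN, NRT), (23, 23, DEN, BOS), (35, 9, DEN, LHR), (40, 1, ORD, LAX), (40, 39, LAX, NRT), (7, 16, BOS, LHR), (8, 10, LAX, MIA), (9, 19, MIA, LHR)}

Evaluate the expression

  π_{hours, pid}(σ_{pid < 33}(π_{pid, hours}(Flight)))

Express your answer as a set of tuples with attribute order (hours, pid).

π_{pid, hours} gives {(1, 40), (10, 8), (16, 7), (19, 16), (19, 9), (23, 23), (28, 2), (39, 40), (4, 20), (9, 35)}.
Selection pid < 33: {(1, 40), (10, 8), (16, 7), (19, 16), (19, 9), (23, 23), (28, 2), (4, 20), (9, 35)}
π_{hours, pid} gives {(16, 19), (2, 28), (20, 4), (23, 23), (35, 9), (40, 1), (7, 16), (8, 10), (9, 19)}.

{(16, 19), (2, 28), (20, 4), (23, 23), (35, 9), (40, 1), (7, 16), (8, 10), (9, 19)}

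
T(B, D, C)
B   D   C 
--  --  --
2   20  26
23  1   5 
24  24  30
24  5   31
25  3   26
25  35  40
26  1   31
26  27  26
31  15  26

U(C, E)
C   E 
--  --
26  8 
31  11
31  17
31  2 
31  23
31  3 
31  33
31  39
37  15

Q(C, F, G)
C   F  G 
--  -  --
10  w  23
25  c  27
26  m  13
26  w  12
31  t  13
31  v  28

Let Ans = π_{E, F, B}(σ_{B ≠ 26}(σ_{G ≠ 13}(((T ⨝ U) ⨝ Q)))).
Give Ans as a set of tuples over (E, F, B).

T ⋈ U (natural join on C): {(2, 20, 26, 8), (24, 5, 31, 11), (24, 5, 31, 17), (24, 5, 31, 2), (24, 5, 31, 23), (24, 5, 31, 3), (24, 5, 31, 33), (24, 5, 31, 39), (25, 3, 26, 8), (26, 1, 31, 11), (26, 1, 31, 17), (26, 1, 31, 2), (26, 1, 31, 23), (26, 1, 31, 3), (26, 1, 31, 33), (26, 1, 31, 39), (26, 27, 26, 8), (31, 15, 26, 8)}
(T ⨝ U) ⋈ Q (natural join on C): {(2, 20, 26, 8, m, 13), (2, 20, 26, 8, w, 12), (24, 5, 31, 11, t, 13), (24, 5, 31, 11, v, 28), (24, 5, 31, 17, t, 13), (24, 5, 31, 17, v, 28), (24, 5, 31, 2, t, 13), (24, 5, 31, 2, v, 28), (24, 5, 31, 23, t, 13), (24, 5, 31, 23, v, 28), (24, 5, 31, 3, t, 13), (24, 5, 31, 3, v, 28), (24, 5, 31, 33, t, 13), (24, 5, 31, 33, v, 28), (24, 5, 31, 39, t, 13), (24, 5, 31, 39, v, 28), (25, 3, 26, 8, m, 13), (25, 3, 26, 8, w, 12), (26, 1, 31, 11, t, 13), (26, 1, 31, 11, v, 28), (26, 1, 31, 17, t, 13), (26, 1, 31, 17, v, 28), (26, 1, 31, 2, t, 13), (26, 1, 31, 2, v, 28), (26, 1, 31, 23, t, 13), (26, 1, 31, 23, v, 28), (26, 1, 31, 3, t, 13), (26, 1, 31, 3, v, 28), (26, 1, 31, 33, t, 13), (26, 1, 31, 33, v, 28), (26, 1, 31, 39, t, 13), (26, 1, 31, 39, v, 28), (26, 27, 26, 8, m, 13), (26, 27, 26, 8, w, 12), (31, 15, 26, 8, m, 13), (31, 15, 26, 8, w, 12)}
Filtering on G ≠ 13 leaves {(2, 20, 26, 8, w, 12), (24, 5, 31, 11, v, 28), (24, 5, 31, 17, v, 28), (24, 5, 31, 2, v, 28), (24, 5, 31, 23, v, 28), (24, 5, 31, 3, v, 28), (24, 5, 31, 33, v, 28), (24, 5, 31, 39, v, 28), (25, 3, 26, 8, w, 12), (26, 1, 31, 11, v, 28), (26, 1, 31, 17, v, 28), (26, 1, 31, 2, v, 28), (26, 1, 31, 23, v, 28), (26, 1, 31, 3, v, 28), (26, 1, 31, 33, v, 28), (26, 1, 31, 39, v, 28), (26, 27, 26, 8, w, 12), (31, 15, 26, 8, w, 12)}.
Filtering on B ≠ 26 leaves {(2, 20, 26, 8, w, 12), (24, 5, 31, 11, v, 28), (24, 5, 31, 17, v, 28), (24, 5, 31, 2, v, 28), (24, 5, 31, 23, v, 28), (24, 5, 31, 3, v, 28), (24, 5, 31, 33, v, 28), (24, 5, 31, 39, v, 28), (25, 3, 26, 8, w, 12), (31, 15, 26, 8, w, 12)}.
Projecting to E, F, B: {(11, v, 24), (17, v, 24), (2, v, 24), (23, v, 24), (3, v, 24), (33, v, 24), (39, v, 24), (8, w, 2), (8, w, 25), (8, w, 31)}

{(11, v, 24), (17, v, 24), (2, v, 24), (23, v, 24), (3, v, 24), (33, v, 24), (39, v, 24), (8, w, 2), (8, w, 25), (8, w, 31)}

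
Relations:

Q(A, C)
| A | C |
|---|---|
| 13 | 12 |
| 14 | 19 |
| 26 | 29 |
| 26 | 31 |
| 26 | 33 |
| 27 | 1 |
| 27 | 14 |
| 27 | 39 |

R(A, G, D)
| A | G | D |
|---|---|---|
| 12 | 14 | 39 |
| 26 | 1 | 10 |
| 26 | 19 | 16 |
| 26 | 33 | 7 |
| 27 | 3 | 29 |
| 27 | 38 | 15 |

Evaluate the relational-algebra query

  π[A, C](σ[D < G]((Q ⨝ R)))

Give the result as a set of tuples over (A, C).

Q ⋈ R (natural join on A): {(26, 29, 1, 10), (26, 29, 19, 16), (26, 29, 33, 7), (26, 31, 1, 10), (26, 31, 19, 16), (26, 31, 33, 7), (26, 33, 1, 10), (26, 33, 19, 16), (26, 33, 33, 7), (27, 1, 3, 29), (27, 1, 38, 15), (27, 14, 3, 29), (27, 14, 38, 15), (27, 39, 3, 29), (27, 39, 38, 15)}
Apply σ_{D < G}; surviving tuples: {(26, 29, 19, 16), (26, 29, 33, 7), (26, 31, 19, 16), (26, 31, 33, 7), (26, 33, 19, 16), (26, 33, 33, 7), (27, 1, 38, 15), (27, 14, 38, 15), (27, 39, 38, 15)}
π_{A, C} gives {(26, 29), (26, 31), (26, 33), (27, 1), (27, 14), (27, 39)} (3 duplicate(s) eliminated).

{(26, 29), (26, 31), (26, 33), (27, 1), (27, 14), (27, 39)}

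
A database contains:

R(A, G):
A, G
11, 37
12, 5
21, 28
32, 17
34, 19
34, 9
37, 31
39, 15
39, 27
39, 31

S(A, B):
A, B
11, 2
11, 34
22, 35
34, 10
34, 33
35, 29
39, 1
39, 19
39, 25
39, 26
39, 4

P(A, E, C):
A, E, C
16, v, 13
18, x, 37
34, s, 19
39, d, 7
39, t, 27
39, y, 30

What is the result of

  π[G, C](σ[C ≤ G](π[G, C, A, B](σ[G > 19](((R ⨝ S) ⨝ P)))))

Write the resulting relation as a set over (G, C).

Joining R and S on A yields {(11, 37, 2), (11, 37, 34), (34, 19, 10), (34, 19, 33), (34, 9, 10), (34, 9, 33), (39, 15, 1), (39, 15, 19), (39, 15, 25), (39, 15, 26), (39, 15, 4), (39, 27, 1), (39, 27, 19), (39, 27, 25), (39, 27, 26), (39, 27, 4), (39, 31, 1), (39, 31, 19), (39, 31, 25), (39, 31, 26), (39, 31, 4)}.
Joining (R ⨝ S) and P on A yields {(34, 19, 10, s, 19), (34, 19, 33, s, 19), (34, 9, 10, s, 19), (34, 9, 33, s, 19), (39, 15, 1, d, 7), (39, 15, 1, t, 27), (39, 15, 1, y, 30), (39, 15, 19, d, 7), (39, 15, 19, t, 27), (39, 15, 19, y, 30), (39, 15, 25, d, 7), (39, 15, 25, t, 27), (39, 15, 25, y, 30), (39, 15, 26, d, 7), (39, 15, 26, t, 27), (39, 15, 26, y, 30), (39, 15, 4, d, 7), (39, 15, 4, t, 27), (39, 15, 4, y, 30), (39, 27, 1, d, 7), (39, 27, 1, t, 27), (39, 27, 1, y, 30), (39, 27, 19, d, 7), (39, 27, 19, t, 27), (39, 27, 19, y, 30), (39, 27, 25, d, 7), (39, 27, 25, t, 27), (39, 27, 25, y, 30), (39, 27, 26, d, 7), (39, 27, 26, t, 27), (39, 27, 26, y, 30), (39, 27, 4, d, 7), (39, 27, 4, t, 27), (39, 27, 4, y, 30), (39, 31, 1, d, 7), (39, 31, 1, t, 27), (39, 31, 1, y, 30), (39, 31, 19, d, 7), (39, 31, 19, t, 27), (39, 31, 19, y, 30), (39, 31, 25, d, 7), (39, 31, 25, t, 27), (39, 31, 25, y, 30), (39, 31, 26, d, 7), (39, 31, 26, t, 27), (39, 31, 26, y, 30), (39, 31, 4, d, 7), (39, 31, 4, t, 27), (39, 31, 4, y, 30)}.
Selection G > 19: {(39, 27, 1, d, 7), (39, 27, 1, t, 27), (39, 27, 1, y, 30), (39, 27, 19, d, 7), (39, 27, 19, t, 27), (39, 27, 19, y, 30), (39, 27, 25, d, 7), (39, 27, 25, t, 27), (39, 27, 25, y, 30), (39, 27, 26, d, 7), (39, 27, 26, t, 27), (39, 27, 26, y, 30), (39, 27, 4, d, 7), (39, 27, 4, t, 27), (39, 27, 4, y, 30), (39, 31, 1, d, 7), (39, 31, 1, t, 27), (39, 31, 1, y, 30), (39, 31, 19, d, 7), (39, 31, 19, t, 27), (39, 31, 19, y, 30), (39, 31, 25, d, 7), (39, 31, 25, t, 27), (39, 31, 25, y, 30), (39, 31, 26, d, 7), (39, 31, 26, t, 27), (39, 31, 26, y, 30), (39, 31, 4, d, 7), (39, 31, 4, t, 27), (39, 31, 4, y, 30)}
Keep only column(s) G, C, A, B: {(27, 27, 39, 1), (27, 27, 39, 19), (27, 27, 39, 25), (27, 27, 39, 26), (27, 27, 39, 4), (27, 30, 39, 1), (27, 30, 39, 19), (27, 30, 39, 25), (27, 30, 39, 26), (27, 30, 39, 4), (27, 7, 39, 1), (27, 7, 39, 19), (27, 7, 39, 25), (27, 7, 39, 26), (27, 7, 39, 4), (31, 27, 39, 1), (31, 27, 39, 19), (31, 27, 39, 25), (31, 27, 39, 26), (31, 27, 39, 4), (31, 30, 39, 1), (31, 30, 39, 19), (31, 30, 39, 25), (31, 30, 39, 26), (31, 30, 39, 4), (31, 7, 39, 1), (31, 7, 39, 19), (31, 7, 39, 25), (31, 7, 39, 26), (31, 7, 39, 4)}
Selection C ≤ G: {(27, 27, 39, 1), (27, 27, 39, 19), (27, 27, 39, 25), (27, 27, 39, 26), (27, 27, 39, 4), (27, 7, 39, 1), (27, 7, 39, 19), (27, 7, 39, 25), (27, 7, 39, 26), (27, 7, 39, 4), (31, 27, 39, 1), (31, 27, 39, 19), (31, 27, 39, 25), (31, 27, 39, 26), (31, 27, 39, 4), (31, 30, 39, 1), (31, 30, 39, 19), (31, 30, 39, 25), (31, 30, 39, 26), (31, 30, 39, 4), (31, 7, 39, 1), (31, 7, 39, 19), (31, 7, 39, 25), (31, 7, 39, 26), (31, 7, 39, 4)}
Keep only column(s) G, C (20 duplicate(s) eliminated): {(27, 27), (27, 7), (31, 27), (31, 30), (31, 7)}

{(27, 27), (27, 7), (31, 27), (31, 30), (31, 7)}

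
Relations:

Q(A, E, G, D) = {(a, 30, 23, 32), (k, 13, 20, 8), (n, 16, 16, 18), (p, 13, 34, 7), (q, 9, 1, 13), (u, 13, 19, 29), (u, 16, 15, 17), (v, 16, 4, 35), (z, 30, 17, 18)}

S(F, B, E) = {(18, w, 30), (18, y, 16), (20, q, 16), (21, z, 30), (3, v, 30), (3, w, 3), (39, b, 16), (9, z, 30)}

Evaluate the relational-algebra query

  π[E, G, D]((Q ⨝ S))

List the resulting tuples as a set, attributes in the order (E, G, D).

{(16, 15, 17), (16, 16, 18), (16, 4, 35), (30, 17, 18), (30, 23, 32)}

Joining Q and S on E yields {(a, 30, 23, 32, 18, w), (a, 30, 23, 32, 21, z), (a, 30, 23, 32, 3, v), (a, 30, 23, 32, 9, z), (n, 16, 16, 18, 18, y), (n, 16, 16, 18, 20, q), (n, 16, 16, 18, 39, b), (u, 16, 15, 17, 18, y), (u, 16, 15, 17, 20, q), (u, 16, 15, 17, 39, b), (v, 16, 4, 35, 18, y), (v, 16, 4, 35, 20, q), (v, 16, 4, 35, 39, b), (z, 30, 17, 18, 18, w), (z, 30, 17, 18, 21, z), (z, 30, 17, 18, 3, v), (z, 30, 17, 18, 9, z)}.
π[E, G, D]: project onto (E, G, D) (12 duplicate(s) eliminated) → {(16, 15, 17), (16, 16, 18), (16, 4, 35), (30, 17, 18), (30, 23, 32)}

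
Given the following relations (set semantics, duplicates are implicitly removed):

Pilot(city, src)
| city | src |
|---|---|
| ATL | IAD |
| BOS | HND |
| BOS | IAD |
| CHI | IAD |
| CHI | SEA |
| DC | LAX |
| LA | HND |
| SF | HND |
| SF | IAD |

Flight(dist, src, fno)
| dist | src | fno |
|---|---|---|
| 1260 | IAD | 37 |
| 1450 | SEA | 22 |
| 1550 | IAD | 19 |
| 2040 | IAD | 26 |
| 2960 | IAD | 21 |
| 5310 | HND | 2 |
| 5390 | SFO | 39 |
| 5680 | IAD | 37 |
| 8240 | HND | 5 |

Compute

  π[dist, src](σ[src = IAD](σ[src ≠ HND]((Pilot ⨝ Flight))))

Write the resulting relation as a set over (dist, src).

{(1260, IAD), (1550, IAD), (2040, IAD), (2960, IAD), (5680, IAD)}

Pilot ⋈ Flight (natural join on src): {(ATL, IAD, 1260, 37), (ATL, IAD, 1550, 19), (ATL, IAD, 2040, 26), (ATL, IAD, 2960, 21), (ATL, IAD, 5680, 37), (BOS, HND, 5310, 2), (BOS, HND, 8240, 5), (BOS, IAD, 1260, 37), (BOS, IAD, 1550, 19), (BOS, IAD, 2040, 26), (BOS, IAD, 2960, 21), (BOS, IAD, 5680, 37), (CHI, IAD, 1260, 37), (CHI, IAD, 1550, 19), (CHI, IAD, 2040, 26), (CHI, IAD, 2960, 21), (CHI, IAD, 5680, 37), (CHI, SEA, 1450, 22), (LA, HND, 5310, 2), (LA, HND, 8240, 5), (SF, HND, 5310, 2), (SF, HND, 8240, 5), (SF, IAD, 1260, 37), (SF, IAD, 1550, 19), (SF, IAD, 2040, 26), (SF, IAD, 2960, 21), (SF, IAD, 5680, 37)}
Filtering on src ≠ HND leaves {(ATL, IAD, 1260, 37), (ATL, IAD, 1550, 19), (ATL, IAD, 2040, 26), (ATL, IAD, 2960, 21), (ATL, IAD, 5680, 37), (BOS, IAD, 1260, 37), (BOS, IAD, 1550, 19), (BOS, IAD, 2040, 26), (BOS, IAD, 2960, 21), (BOS, IAD, 5680, 37), (CHI, IAD, 1260, 37), (CHI, IAD, 1550, 19), (CHI, IAD, 2040, 26), (CHI, IAD, 2960, 21), (CHI, IAD, 5680, 37), (CHI, SEA, 1450, 22), (SF, IAD, 1260, 37), (SF, IAD, 1550, 19), (SF, IAD, 2040, 26), (SF, IAD, 2960, 21), (SF, IAD, 5680, 37)}.
Filtering on src = IAD leaves {(ATL, IAD, 1260, 37), (ATL, IAD, 1550, 19), (ATL, IAD, 2040, 26), (ATL, IAD, 2960, 21), (ATL, IAD, 5680, 37), (BOS, IAD, 1260, 37), (BOS, IAD, 1550, 19), (BOS, IAD, 2040, 26), (BOS, IAD, 2960, 21), (BOS, IAD, 5680, 37), (CHI, IAD, 1260, 37), (CHI, IAD, 1550, 19), (CHI, IAD, 2040, 26), (CHI, IAD, 2960, 21), (CHI, IAD, 5680, 37), (SF, IAD, 1260, 37), (SF, IAD, 1550, 19), (SF, IAD, 2040, 26), (SF, IAD, 2960, 21), (SF, IAD, 5680, 37)}.
π[dist, src]: project onto (dist, src) (15 duplicate(s) eliminated) → {(1260, IAD), (1550, IAD), (2040, IAD), (2960, IAD), (5680, IAD)}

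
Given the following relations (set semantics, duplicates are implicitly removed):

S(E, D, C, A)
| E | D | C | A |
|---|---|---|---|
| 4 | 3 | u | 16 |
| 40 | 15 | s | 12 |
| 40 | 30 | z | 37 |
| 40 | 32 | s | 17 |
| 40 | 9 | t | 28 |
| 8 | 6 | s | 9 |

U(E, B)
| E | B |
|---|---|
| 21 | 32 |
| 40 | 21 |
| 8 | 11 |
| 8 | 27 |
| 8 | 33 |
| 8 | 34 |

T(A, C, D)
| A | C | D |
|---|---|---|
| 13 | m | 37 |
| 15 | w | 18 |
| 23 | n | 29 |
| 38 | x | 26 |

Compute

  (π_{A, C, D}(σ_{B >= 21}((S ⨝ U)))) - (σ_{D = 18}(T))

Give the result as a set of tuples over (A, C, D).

S ⋈ U (natural join on E): {(40, 15, s, 12, 21), (40, 30, z, 37, 21), (40, 32, s, 17, 21), (40, 9, t, 28, 21), (8, 6, s, 9, 11), (8, 6, s, 9, 27), (8, 6, s, 9, 33), (8, 6, s, 9, 34)}
Selection B >= 21: {(40, 15, s, 12, 21), (40, 30, z, 37, 21), (40, 32, s, 17, 21), (40, 9, t, 28, 21), (8, 6, s, 9, 27), (8, 6, s, 9, 33), (8, 6, s, 9, 34)}
π_{A, C, D} gives {(12, s, 15), (17, s, 32), (28, t, 9), (37, z, 30), (9, s, 6)} (2 duplicate(s) eliminated).
Selection D = 18: {(15, w, 18)}
Set difference of the two operands is {(12, s, 15), (17, s, 32), (28, t, 9), (37, z, 30), (9, s, 6)}.

{(12, s, 15), (17, s, 32), (28, t, 9), (37, z, 30), (9, s, 6)}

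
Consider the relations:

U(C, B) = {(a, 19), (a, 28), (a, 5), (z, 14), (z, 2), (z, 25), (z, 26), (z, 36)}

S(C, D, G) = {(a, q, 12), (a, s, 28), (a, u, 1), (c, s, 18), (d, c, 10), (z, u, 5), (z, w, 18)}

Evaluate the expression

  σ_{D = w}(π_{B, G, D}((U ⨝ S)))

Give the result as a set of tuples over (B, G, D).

Natural join on C: {(a, 19, q, 12), (a, 19, s, 28), (a, 19, u, 1), (a, 28, q, 12), (a, 28, s, 28), (a, 28, u, 1), (a, 5, q, 12), (a, 5, s, 28), (a, 5, u, 1), (z, 14, u, 5), (z, 14, w, 18), (z, 2, u, 5), (z, 2, w, 18), (z, 25, u, 5), (z, 25, w, 18), (z, 26, u, 5), (z, 26, w, 18), (z, 36, u, 5), (z, 36, w, 18)}
π[B, G, D]: project onto (B, G, D) → {(14, 18, w), (14, 5, u), (19, 1, u), (19, 12, q), (19, 28, s), (2, 18, w), (2, 5, u), (25, 18, w), (25, 5, u), (26, 18, w), (26, 5, u), (28, 1, u), (28, 12, q), (28, 28, s), (36, 18, w), (36, 5, u), (5, 1, u), (5, 12, q), (5, 28, s)}
Selection D = w: {(14, 18, w), (2, 18, w), (25, 18, w), (26, 18, w), (36, 18, w)}

{(14, 18, w), (2, 18, w), (25, 18, w), (26, 18, w), (36, 18, w)}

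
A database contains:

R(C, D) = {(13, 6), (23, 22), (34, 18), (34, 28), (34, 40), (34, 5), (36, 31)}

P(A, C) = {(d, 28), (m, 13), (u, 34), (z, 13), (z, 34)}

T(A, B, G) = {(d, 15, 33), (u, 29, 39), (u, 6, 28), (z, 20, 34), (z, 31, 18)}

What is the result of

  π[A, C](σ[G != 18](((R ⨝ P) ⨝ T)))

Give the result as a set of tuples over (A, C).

R ⋈ P (natural join on C): {(13, 6, m), (13, 6, z), (34, 18, u), (34, 18, z), (34, 28, u), (34, 28, z), (34, 40, u), (34, 40, z), (34, 5, u), (34, 5, z)}
(R ⨝ P) ⋈ T (natural join on A): {(13, 6, z, 20, 34), (13, 6, z, 31, 18), (34, 18, u, 29, 39), (34, 18, u, 6, 28), (34, 18, z, 20, 34), (34, 18, z, 31, 18), (34, 28, u, 29, 39), (34, 28, u, 6, 28), (34, 28, z, 20, 34), (34, 28, z, 31, 18), (34, 40, u, 29, 39), (34, 40, u, 6, 28), (34, 40, z, 20, 34), (34, 40, z, 31, 18), (34, 5, u, 29, 39), (34, 5, u, 6, 28), (34, 5, z, 20, 34), (34, 5, z, 31, 18)}
Filtering on G != 18 leaves {(13, 6, z, 20, 34), (34, 18, u, 29, 39), (34, 18, u, 6, 28), (34, 18, z, 20, 34), (34, 28, u, 29, 39), (34, 28, u, 6, 28), (34, 28, z, 20, 34), (34, 40, u, 29, 39), (34, 40, u, 6, 28), (34, 40, z, 20, 34), (34, 5, u, 29, 39), (34, 5, u, 6, 28), (34, 5, z, 20, 34)}.
Projecting to A, C (10 duplicate(s) eliminated): {(u, 34), (z, 13), (z, 34)}

{(u, 34), (z, 13), (z, 34)}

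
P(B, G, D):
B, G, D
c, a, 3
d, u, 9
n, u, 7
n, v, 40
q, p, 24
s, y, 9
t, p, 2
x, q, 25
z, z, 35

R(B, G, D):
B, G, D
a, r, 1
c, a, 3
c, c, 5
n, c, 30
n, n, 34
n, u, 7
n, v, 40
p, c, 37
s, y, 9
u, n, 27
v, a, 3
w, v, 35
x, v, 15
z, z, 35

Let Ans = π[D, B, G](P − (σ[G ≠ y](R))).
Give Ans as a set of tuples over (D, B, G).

Filtering on G ≠ y leaves {(a, r, 1), (c, a, 3), (c, c, 5), (n, c, 30), (n, n, 34), (n, u, 7), (n, v, 40), (p, c, 37), (u, n, 27), (v, a, 3), (w, v, 35), (x, v, 15), (z, z, 35)}.
Difference: {(c, a, 3), (d, u, 9), (n, u, 7), (n, v, 40), (q, p, 24), (s, y, 9), (t, p, 2), (x, q, 25), (z, z, 35)} with {(a, r, 1), (c, a, 3), (c, c, 5), (n, c, 30), (n, n, 34), (n, u, 7), (n, v, 40), (p, c, 37), (u, n, 27), (v, a, 3), (w, v, 35), (x, v, 15), (z, z, 35)} → {(d, u, 9), (q, p, 24), (s, y, 9), (t, p, 2), (x, q, 25)}
Projecting to D, B, G: {(2, t, p), (24, q, p), (25, x, q), (9, d, u), (9, s, y)}

{(2, t, p), (24, q, p), (25, x, q), (9, d, u), (9, s, y)}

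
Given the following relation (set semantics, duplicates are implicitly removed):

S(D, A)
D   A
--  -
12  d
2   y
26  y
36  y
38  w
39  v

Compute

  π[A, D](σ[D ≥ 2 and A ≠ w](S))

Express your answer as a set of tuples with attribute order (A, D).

Selection D ≥ 2 and A ≠ w: {(12, d), (2, y), (26, y), (36, y), (39, v)}
π_{A, D} gives {(d, 12), (v, 39), (y, 2), (y, 26), (y, 36)}.

{(d, 12), (v, 39), (y, 2), (y, 26), (y, 36)}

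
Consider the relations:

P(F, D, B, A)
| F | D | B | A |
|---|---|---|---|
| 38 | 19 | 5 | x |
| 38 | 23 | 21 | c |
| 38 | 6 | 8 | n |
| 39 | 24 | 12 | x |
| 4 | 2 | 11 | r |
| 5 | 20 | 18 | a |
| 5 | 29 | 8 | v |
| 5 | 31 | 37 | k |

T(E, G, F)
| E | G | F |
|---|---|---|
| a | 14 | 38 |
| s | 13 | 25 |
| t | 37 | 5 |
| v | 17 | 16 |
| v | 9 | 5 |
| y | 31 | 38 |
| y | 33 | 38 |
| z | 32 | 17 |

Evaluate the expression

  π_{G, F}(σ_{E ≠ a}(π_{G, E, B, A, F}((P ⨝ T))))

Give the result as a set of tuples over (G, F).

{(31, 38), (33, 38), (37, 5), (9, 5)}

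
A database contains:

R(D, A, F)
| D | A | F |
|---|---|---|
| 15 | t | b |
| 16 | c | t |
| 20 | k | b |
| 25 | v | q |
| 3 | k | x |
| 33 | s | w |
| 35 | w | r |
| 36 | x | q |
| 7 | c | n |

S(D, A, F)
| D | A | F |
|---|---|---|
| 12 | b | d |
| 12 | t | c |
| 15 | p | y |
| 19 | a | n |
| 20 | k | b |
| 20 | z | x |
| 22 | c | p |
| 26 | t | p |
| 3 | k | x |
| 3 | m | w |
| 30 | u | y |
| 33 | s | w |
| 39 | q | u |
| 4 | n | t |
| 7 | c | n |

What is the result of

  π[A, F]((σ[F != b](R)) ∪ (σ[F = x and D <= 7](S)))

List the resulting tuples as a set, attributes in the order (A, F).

{(c, n), (c, t), (k, x), (s, w), (v, q), (w, r), (x, q)}

Apply σ_{F != b}; surviving tuples: {(16, c, t), (25, v, q), (3, k, x), (33, s, w), (35, w, r), (36, x, q), (7, c, n)}
Apply σ_{F = x and D <= 7}; surviving tuples: {(3, k, x)}
Taking the union: {(16, c, t), (25, v, q), (3, k, x), (33, s, w), (35, w, r), (36, x, q), (7, c, n)}
π[A, F]: project onto (A, F) → {(c, n), (c, t), (k, x), (s, w), (v, q), (w, r), (x, q)}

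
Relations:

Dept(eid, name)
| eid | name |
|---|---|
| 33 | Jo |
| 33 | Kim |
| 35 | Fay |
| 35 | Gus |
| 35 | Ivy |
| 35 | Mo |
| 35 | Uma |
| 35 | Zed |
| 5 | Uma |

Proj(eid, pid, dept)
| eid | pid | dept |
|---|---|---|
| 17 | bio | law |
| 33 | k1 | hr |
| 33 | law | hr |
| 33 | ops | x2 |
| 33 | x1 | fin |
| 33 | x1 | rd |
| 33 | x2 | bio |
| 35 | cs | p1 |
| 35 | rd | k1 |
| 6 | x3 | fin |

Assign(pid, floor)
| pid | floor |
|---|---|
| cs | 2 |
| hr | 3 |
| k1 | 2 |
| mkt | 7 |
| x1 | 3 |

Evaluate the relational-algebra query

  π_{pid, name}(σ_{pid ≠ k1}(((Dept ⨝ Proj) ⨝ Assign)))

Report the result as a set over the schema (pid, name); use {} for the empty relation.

Dept ⋈ Proj (natural join on eid): {(33, Jo, k1, hr), (33, Jo, law, hr), (33, Jo, ops, x2), (33, Jo, x1, fin), (33, Jo, x1, rd), (33, Jo, x2, bio), (33, Kim, k1, hr), (33, Kim, law, hr), (33, Kim, ops, x2), (33, Kim, x1, fin), (33, Kim, x1, rd), (33, Kim, x2, bio), (35, Fay, cs, p1), (35, Fay, rd, k1), (35, Gus, cs, p1), (35, Gus, rd, k1), (35, Ivy, cs, p1), (35, Ivy, rd, k1), (35, Mo, cs, p1), (35, Mo, rd, k1), (35, Uma, cs, p1), (35, Uma, rd, k1), (35, Zed, cs, p1), (35, Zed, rd, k1)}
(Dept ⨝ Proj) ⋈ Assign (natural join on pid): {(33, Jo, k1, hr, 2), (33, Jo, x1, fin, 3), (33, Jo, x1, rd, 3), (33, Kim, k1, hr, 2), (33, Kim, x1, fin, 3), (33, Kim, x1, rd, 3), (35, Fay, cs, p1, 2), (35, Gus, cs, p1, 2), (35, Ivy, cs, p1, 2), (35, Mo, cs, p1, 2), (35, Uma, cs, p1, 2), (35, Zed, cs, p1, 2)}
Filtering on pid ≠ k1 leaves {(33, Jo, x1, fin, 3), (33, Jo, x1, rd, 3), (33, Kim, x1, fin, 3), (33, Kim, x1, rd, 3), (35, Fay, cs, p1, 2), (35, Gus, cs, p1, 2), (35, Ivy, cs, p1, 2), (35, Mo, cs, p1, 2), (35, Uma, cs, p1, 2), (35, Zed, cs, p1, 2)}.
π[pid, name]: project onto (pid, name) (2 duplicate(s) eliminated) → {(cs, Fay), (cs, Gus), (cs, Ivy), (cs, Mo), (cs, Uma), (cs, Zed), (x1, Jo), (x1, Kim)}

{(cs, Fay), (cs, Gus), (cs, Ivy), (cs, Mo), (cs, Uma), (cs, Zed), (x1, Jo), (x1, Kim)}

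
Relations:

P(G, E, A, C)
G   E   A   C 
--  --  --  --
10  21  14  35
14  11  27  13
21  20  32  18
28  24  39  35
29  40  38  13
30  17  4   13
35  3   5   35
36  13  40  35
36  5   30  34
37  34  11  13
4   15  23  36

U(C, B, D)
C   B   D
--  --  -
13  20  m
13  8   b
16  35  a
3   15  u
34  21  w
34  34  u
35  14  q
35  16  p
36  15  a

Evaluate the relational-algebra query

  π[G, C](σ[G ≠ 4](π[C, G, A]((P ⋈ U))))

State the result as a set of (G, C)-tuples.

Natural join on C: {(10, 21, 14, 35, 14, q), (10, 21, 14, 35, 16, p), (14, 11, 27, 13, 20, m), (14, 11, 27, 13, 8, b), (28, 24, 39, 35, 14, q), (28, 24, 39, 35, 16, p), (29, 40, 38, 13, 20, m), (29, 40, 38, 13, 8, b), (30, 17, 4, 13, 20, m), (30, 17, 4, 13, 8, b), (35, 3, 5, 35, 14, q), (35, 3, 5, 35, 16, p), (36, 13, 40, 35, 14, q), (36, 13, 40, 35, 16, p), (36, 5, 30, 34, 21, w), (36, 5, 30, 34, 34, u), (37, 34, 11, 13, 20, m), (37, 34, 11, 13, 8, b), (4, 15, 23, 36, 15, a)}
Projecting to C, G, A (9 duplicate(s) eliminated): {(13, 14, 27), (13, 29, 38), (13, 30, 4), (13, 37, 11), (34, 36, 30), (35, 10, 14), (35, 28, 39), (35, 35, 5), (35, 36, 40), (36, 4, 23)}
Apply σ_{G ≠ 4}; surviving tuples: {(13, 14, 27), (13, 29, 38), (13, 30, 4), (13, 37, 11), (34, 36, 30), (35, 10, 14), (35, 28, 39), (35, 35, 5), (35, 36, 40)}
Projecting to G, C: {(10, 35), (14, 13), (28, 35), (29, 13), (30, 13), (35, 35), (36, 34), (36, 35), (37, 13)}

{(10, 35), (14, 13), (28, 35), (29, 13), (30, 13), (35, 35), (36, 34), (36, 35), (37, 13)}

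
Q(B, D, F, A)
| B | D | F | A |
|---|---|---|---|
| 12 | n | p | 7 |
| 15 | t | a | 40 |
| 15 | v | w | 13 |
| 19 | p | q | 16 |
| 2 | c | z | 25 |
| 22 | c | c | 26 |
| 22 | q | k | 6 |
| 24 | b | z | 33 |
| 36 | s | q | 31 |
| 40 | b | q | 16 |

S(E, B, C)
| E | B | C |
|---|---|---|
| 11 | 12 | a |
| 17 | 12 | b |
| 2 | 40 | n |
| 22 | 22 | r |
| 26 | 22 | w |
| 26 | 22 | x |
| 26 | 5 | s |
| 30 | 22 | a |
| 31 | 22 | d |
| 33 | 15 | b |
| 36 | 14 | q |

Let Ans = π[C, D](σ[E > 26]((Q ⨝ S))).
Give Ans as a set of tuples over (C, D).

{(a, c), (a, q), (b, t), (b, v), (d, c), (d, q)}

Natural join on B: {(12, n, p, 7, 11, a), (12, n, p, 7, 17, b), (15, t, a, 40, 33, b), (15, v, w, 13, 33, b), (22, c, c, 26, 22, r), (22, c, c, 26, 26, w), (22, c, c, 26, 26, x), (22, c, c, 26, 30, a), (22, c, c, 26, 31, d), (22, q, k, 6, 22, r), (22, q, k, 6, 26, w), (22, q, k, 6, 26, x), (22, q, k, 6, 30, a), (22, q, k, 6, 31, d), (40, b, q, 16, 2, n)}
Selection E > 26: {(15, t, a, 40, 33, b), (15, v, w, 13, 33, b), (22, c, c, 26, 30, a), (22, c, c, 26, 31, d), (22, q, k, 6, 30, a), (22, q, k, 6, 31, d)}
π[C, D]: project onto (C, D) → {(a, c), (a, q), (b, t), (b, v), (d, c), (d, q)}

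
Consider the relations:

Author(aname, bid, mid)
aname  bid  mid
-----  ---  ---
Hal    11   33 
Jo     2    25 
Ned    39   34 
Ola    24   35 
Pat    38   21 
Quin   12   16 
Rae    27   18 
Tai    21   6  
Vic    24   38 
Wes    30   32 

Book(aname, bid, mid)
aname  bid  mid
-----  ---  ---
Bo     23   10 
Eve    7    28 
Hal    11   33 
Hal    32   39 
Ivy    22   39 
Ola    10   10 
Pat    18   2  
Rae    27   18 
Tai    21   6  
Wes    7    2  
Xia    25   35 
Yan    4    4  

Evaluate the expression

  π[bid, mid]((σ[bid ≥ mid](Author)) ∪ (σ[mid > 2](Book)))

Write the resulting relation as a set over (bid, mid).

{(10, 10), (11, 33), (21, 6), (22, 39), (23, 10), (25, 35), (27, 18), (32, 39), (38, 21), (39, 34), (4, 4), (7, 28)}

Apply σ_{bid ≥ mid}; surviving tuples: {(Ned, 39, 34), (Pat, 38, 21), (Rae, 27, 18), (Tai, 21, 6)}
Apply σ_{mid > 2}; surviving tuples: {(Bo, 23, 10), (Eve, 7, 28), (Hal, 11, 33), (Hal, 32, 39), (Ivy, 22, 39), (Ola, 10, 10), (Rae, 27, 18), (Tai, 21, 6), (Xia, 25, 35), (Yan, 4, 4)}
Union: {(Ned, 39, 34), (Pat, 38, 21), (Rae, 27, 18), (Tai, 21, 6)} with {(Bo, 23, 10), (Eve, 7, 28), (Hal, 11, 33), (Hal, 32, 39), (Ivy, 22, 39), (Ola, 10, 10), (Rae, 27, 18), (Tai, 21, 6), (Xia, 25, 35), (Yan, 4, 4)} → {(Bo, 23, 10), (Eve, 7, 28), (Hal, 11, 33), (Hal, 32, 39), (Ivy, 22, 39), (Ned, 39, 34), (Ola, 10, 10), (Pat, 38, 21), (Rae, 27, 18), (Tai, 21, 6), (Xia, 25, 35), (Yan, 4, 4)}
π[bid, mid]: project onto (bid, mid) → {(10, 10), (11, 33), (21, 6), (22, 39), (23, 10), (25, 35), (27, 18), (32, 39), (38, 21), (39, 34), (4, 4), (7, 28)}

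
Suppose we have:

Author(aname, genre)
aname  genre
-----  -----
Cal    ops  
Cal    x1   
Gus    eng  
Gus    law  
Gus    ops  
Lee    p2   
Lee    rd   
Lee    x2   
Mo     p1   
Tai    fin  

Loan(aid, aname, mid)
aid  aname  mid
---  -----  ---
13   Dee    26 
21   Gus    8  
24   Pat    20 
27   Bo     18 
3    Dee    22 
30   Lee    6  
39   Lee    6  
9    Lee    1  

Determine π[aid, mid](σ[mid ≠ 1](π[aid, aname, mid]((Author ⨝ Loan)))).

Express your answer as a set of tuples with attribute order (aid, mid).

Joining Author and Loan on aname yields {(Gus, eng, 21, 8), (Gus, law, 21, 8), (Gus, ops, 21, 8), (Lee, p2, 30, 6), (Lee, p2, 39, 6), (Lee, p2, 9, 1), (Lee, rd, 30, 6), (Lee, rd, 39, 6), (Lee, rd, 9, 1), (Lee, x2, 30, 6), (Lee, x2, 39, 6), (Lee, x2, 9, 1)}.
π_{aid, aname, mid} gives {(21, Gus, 8), (30, Lee, 6), (39, Lee, 6), (9, Lee, 1)} (8 duplicate(s) eliminated).
Filtering on mid ≠ 1 leaves {(21, Gus, 8), (30, Lee, 6), (39, Lee, 6)}.
π_{aid, mid} gives {(21, 8), (30, 6), (39, 6)}.

{(21, 8), (30, 6), (39, 6)}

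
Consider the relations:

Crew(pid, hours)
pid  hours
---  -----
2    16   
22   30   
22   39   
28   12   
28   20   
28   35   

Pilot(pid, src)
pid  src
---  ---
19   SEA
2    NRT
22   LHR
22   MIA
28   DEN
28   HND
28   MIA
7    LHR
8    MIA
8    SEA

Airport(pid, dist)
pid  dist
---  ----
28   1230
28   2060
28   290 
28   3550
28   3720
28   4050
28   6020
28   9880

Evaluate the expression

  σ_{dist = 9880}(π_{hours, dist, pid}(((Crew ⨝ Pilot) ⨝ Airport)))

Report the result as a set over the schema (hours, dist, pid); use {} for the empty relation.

Crew ⋈ Pilot (natural join on pid): {(2, 16, NRT), (22, 30, LHR), (22, 30, MIA), (22, 39, LHR), (22, 39, MIA), (28, 12, DEN), (28, 12, HND), (28, 12, MIA), (28, 20, DEN), (28, 20, HND), (28, 20, MIA), (28, 35, DEN), (28, 35, HND), (28, 35, MIA)}
(Crew ⨝ Pilot) ⋈ Airport (natural join on pid): {(28, 12, DEN, 1230), (28, 12, DEN, 2060), (28, 12, DEN, 290), (28, 12, DEN, 3550), (28, 12, DEN, 3720), (28, 12, DEN, 4050), (28, 12, DEN, 6020), (28, 12, DEN, 9880), (28, 12, HND, 1230), (28, 12, HND, 2060), (28, 12, HND, 290), (28, 12, HND, 3550), (28, 12, HND, 3720), (28, 12, HND, 4050), (28, 12, HND, 6020), (28, 12, HND, 9880), (28, 12, MIA, 1230), (28, 12, MIA, 2060), (28, 12, MIA, 290), (28, 12, MIA, 3550), (28, 12, MIA, 3720), (28, 12, MIA, 4050), (28, 12, MIA, 6020), (28, 12, MIA, 9880), (28, 20, DEN, 1230), (28, 20, DEN, 2060), (28, 20, DEN, 290), (28, 20, DEN, 3550), (28, 20, DEN, 3720), (28, 20, DEN, 4050), (28, 20, DEN, 6020), (28, 20, DEN, 9880), (28, 20, HND, 1230), (28, 20, HND, 2060), (28, 20, HND, 290), (28, 20, HND, 3550), (28, 20, HND, 3720), (28, 20, HND, 4050), (28, 20, HND, 6020), (28, 20, HND, 9880), (28, 20, MIA, 1230), (28, 20, MIA, 2060), (28, 20, MIA, 290), (28, 20, MIA, 3550), (28, 20, MIA, 3720), (28, 20, MIA, 4050), (28, 20, MIA, 6020), (28, 20, MIA, 9880), (28, 35, DEN, 1230), (28, 35, DEN, 2060), (28, 35, DEN, 290), (28, 35, DEN, 3550), (28, 35, DEN, 3720), (28, 35, DEN, 4050), (28, 35, DEN, 6020), (28, 35, DEN, 9880), (28, 35, HND, 1230), (28, 35, HND, 2060), (28, 35, HND, 290), (28, 35, HND, 3550), (28, 35, HND, 3720), (28, 35, HND, 4050), (28, 35, HND, 6020), (28, 35, HND, 9880), (28, 35, MIA, 1230), (28, 35, MIA, 2060), (28, 35, MIA, 290), (28, 35, MIA, 3550), (28, 35, MIA, 3720), (28, 35, MIA, 4050), (28, 35, MIA, 6020), (28, 35, MIA, 9880)}
π[hours, dist, pid]: project onto (hours, dist, pid) (48 duplicate(s) eliminated) → {(12, 1230, 28), (12, 2060, 28), (12, 290, 28), (12, 3550, 28), (12, 3720, 28), (12, 4050, 28), (12, 6020, 28), (12, 9880, 28), (20, 1230, 28), (20, 2060, 28), (20, 290, 28), (20, 3550, 28), (20, 3720, 28), (20, 4050, 28), (20, 6020, 28), (20, 9880, 28), (35, 1230, 28), (35, 2060, 28), (35, 290, 28), (35, 3550, 28), (35, 3720, 28), (35, 4050, 28), (35, 6020, 28), (35, 9880, 28)}
σ[dist = 9880]: keep tuples satisfying dist = 9880 → {(12, 9880, 28), (20, 9880, 28), (35, 9880, 28)}

{(12, 9880, 28), (20, 9880, 28), (35, 9880, 28)}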